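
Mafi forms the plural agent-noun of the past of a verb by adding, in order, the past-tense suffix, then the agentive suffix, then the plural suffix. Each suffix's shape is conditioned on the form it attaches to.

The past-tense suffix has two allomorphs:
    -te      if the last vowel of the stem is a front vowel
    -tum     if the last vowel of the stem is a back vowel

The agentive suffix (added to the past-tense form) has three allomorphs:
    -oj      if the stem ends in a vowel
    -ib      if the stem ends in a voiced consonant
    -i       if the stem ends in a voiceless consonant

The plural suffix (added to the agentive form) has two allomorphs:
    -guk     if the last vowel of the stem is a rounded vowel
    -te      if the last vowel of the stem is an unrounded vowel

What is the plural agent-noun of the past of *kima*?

kimatumibte

Since the last vowel of *kima* is /a/ (a back vowel), it takes -tum, giving *kimatum*.
The past-tense form *kimatum* — final sound /m/ (a voiced consonant) → -ib → *kimatumib*.
Since the last vowel of the agentive form *kimatumib* is /i/ (an unrounded vowel), it takes -te, giving *kimatumibte*.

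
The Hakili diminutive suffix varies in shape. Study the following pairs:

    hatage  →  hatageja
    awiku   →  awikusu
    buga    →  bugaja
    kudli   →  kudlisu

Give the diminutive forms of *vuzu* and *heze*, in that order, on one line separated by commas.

vuzusu, hezeja

The suffix is conditioned by the last vowel: -su when the last vowel of the stem is a high vowel (*awiku*, *kudli*); -ja when the last vowel of the stem is a non-high vowel (*hatage*, *buga*).
*vuzu*: last vowel = /u/, a high vowel → -su → *vuzusu*.
Since the last vowel of *heze* is /e/ (a non-high vowel), it takes -ja, giving *hezeja*.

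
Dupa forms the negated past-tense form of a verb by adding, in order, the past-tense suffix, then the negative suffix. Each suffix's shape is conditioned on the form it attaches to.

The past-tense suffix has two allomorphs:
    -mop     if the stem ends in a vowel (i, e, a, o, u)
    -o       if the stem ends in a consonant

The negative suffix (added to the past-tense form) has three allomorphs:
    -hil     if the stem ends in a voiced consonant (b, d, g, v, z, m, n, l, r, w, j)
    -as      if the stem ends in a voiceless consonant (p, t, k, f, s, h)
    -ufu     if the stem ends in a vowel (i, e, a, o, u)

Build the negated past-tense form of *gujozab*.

*gujozab* — final sound /b/ (a consonant) → -o → *gujozabo*.
Since the final sound of the past-tense form *gujozabo* is /o/ (a vowel), it takes -ufu, giving *gujozaboufu*.

gujozaboufu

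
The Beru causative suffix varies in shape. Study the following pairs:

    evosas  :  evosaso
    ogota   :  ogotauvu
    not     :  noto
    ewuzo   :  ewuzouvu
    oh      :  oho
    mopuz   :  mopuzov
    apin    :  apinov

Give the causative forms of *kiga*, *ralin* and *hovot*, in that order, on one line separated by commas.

The suffix is conditioned by the final sound: -o when the stem ends in a voiceless consonant (*evosas*, *not*, *oh*); -ov when the stem ends in a voiced consonant (*mopuz*, *apin*); -uvu when the stem ends in a vowel (*ogota*, *ewuzo*).
The final sound of *kiga* is /a/, which is a vowel, so the suffix is -uvu, giving *kigauvu*.
The final sound of *ralin* is /n/, which is a voiced consonant, so the suffix is -ov, giving *ralinov*.
*hovot*: final sound = /t/, a voiceless consonant → -o → *hovoto*.

kigauvu, ralinov, hovoto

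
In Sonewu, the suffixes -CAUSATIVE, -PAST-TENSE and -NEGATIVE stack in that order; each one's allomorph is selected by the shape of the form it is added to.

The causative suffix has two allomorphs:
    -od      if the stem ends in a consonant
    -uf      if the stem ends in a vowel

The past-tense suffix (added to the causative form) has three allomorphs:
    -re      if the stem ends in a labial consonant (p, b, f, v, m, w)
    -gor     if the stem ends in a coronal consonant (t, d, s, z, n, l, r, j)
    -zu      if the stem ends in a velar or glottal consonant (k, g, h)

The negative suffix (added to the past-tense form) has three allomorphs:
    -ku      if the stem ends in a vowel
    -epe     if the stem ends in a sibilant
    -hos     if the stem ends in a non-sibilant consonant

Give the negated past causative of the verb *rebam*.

*rebam* — final sound /m/ (a consonant) → -od → *rebamod*.
Since the final consonant of the causative form *rebamod* is /d/ (coronal), it takes -gor, giving *rebamodgor*.
The past-tense form *rebamodgor* — final sound /r/ (a non-sibilant consonant) → -hos → *rebamodgorhos*.

rebamodgorhos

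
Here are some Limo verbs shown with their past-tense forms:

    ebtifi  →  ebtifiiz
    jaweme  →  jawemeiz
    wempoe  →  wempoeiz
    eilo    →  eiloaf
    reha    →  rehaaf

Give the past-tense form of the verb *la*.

The suffix is conditioned by the last vowel: -iz when the last vowel of the stem is a front vowel (*ebtifi*, *jaweme*, *wempoe*); -af when the last vowel of the stem is a back vowel (*eilo*, *reha*).
*la* — last vowel /a/ (a back vowel) → -af → *laaf*.

laaf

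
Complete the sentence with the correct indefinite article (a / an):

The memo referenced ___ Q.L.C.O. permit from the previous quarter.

a

The indefinite article is chosen by the initial *sound* of the following word, not its spelling.
The initialism *Q.L.C.O.* is read letter by letter; the first letter, Q, is pronounced /kjuː/, which begins with a consonant sound.
So the article is *a*: The memo referenced a Q.L.C.O. permit from the previous quarter.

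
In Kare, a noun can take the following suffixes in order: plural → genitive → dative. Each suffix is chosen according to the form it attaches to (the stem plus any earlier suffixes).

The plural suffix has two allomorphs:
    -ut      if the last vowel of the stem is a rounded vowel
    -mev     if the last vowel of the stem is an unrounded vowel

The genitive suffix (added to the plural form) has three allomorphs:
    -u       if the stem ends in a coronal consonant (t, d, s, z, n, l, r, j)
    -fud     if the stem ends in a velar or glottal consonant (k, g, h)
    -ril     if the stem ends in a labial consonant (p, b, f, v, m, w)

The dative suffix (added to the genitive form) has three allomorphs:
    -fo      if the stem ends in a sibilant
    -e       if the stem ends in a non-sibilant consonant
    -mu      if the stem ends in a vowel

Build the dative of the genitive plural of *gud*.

gudutumu

The last vowel of *gud* is /u/, which is a rounded vowel, so the plural suffix is -ut, giving *gudut*.
The plural form *gudut* — final consonant /t/ (coronal) → -u → *gudutu*.
The final sound of the genitive form *gudutu* is /u/, which is a vowel, so the dative suffix is -mu, giving *gudutumu*.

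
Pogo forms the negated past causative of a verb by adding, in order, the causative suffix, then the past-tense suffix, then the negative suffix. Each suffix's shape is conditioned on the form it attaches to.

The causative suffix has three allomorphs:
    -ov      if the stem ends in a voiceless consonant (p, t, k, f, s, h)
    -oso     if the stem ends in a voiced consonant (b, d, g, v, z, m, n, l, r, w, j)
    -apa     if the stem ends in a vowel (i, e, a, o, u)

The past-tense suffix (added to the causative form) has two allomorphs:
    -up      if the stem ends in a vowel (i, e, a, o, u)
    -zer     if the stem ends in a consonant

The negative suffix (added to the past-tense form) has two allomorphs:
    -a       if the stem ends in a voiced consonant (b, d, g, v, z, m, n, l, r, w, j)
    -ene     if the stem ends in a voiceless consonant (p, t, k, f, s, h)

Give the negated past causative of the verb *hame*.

The final sound of *hame* is /e/, which is a vowel, so the causative suffix is -apa, giving *hameapa*.
The causative form *hameapa*: final sound = /a/, a vowel → -up → *hameapaup*.
The past-tense form *hameapaup*: final consonant = /p/, voiceless → -ene → *hameapaupene*.

hameapaupene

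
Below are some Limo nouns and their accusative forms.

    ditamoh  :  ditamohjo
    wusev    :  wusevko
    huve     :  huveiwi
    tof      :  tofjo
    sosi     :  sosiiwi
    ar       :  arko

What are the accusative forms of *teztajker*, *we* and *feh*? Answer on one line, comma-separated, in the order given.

Looking at the final sound of each stem: -jo when the stem ends in a voiceless consonant (*ditamoh*, *tof*); -ko when the stem ends in a voiced consonant (*wusev*, *ar*); -iwi when the stem ends in a vowel (*huve*, *sosi*).
Since the final sound of *teztajker* is /r/ (a voiced consonant), it takes -ko, giving *teztajkerko*.
Since the final sound of *we* is /e/ (a vowel), it takes -iwi, giving *weiwi*.
Since the final sound of *feh* is /h/ (a voiceless consonant), it takes -jo, giving *fehjo*.

teztajkerko, weiwi, fehjo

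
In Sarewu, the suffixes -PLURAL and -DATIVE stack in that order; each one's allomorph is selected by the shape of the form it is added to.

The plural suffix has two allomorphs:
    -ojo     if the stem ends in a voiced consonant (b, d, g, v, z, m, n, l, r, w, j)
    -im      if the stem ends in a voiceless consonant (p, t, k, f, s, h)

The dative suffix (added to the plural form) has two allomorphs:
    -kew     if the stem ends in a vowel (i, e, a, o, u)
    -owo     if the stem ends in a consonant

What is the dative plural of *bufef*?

bufefimowo

*bufef* — final consonant /f/ (voiceless) → -im → *bufefim*.
Since the final sound of the plural form *bufefim* is /m/ (a consonant), it takes -owo, giving *bufefimowo*.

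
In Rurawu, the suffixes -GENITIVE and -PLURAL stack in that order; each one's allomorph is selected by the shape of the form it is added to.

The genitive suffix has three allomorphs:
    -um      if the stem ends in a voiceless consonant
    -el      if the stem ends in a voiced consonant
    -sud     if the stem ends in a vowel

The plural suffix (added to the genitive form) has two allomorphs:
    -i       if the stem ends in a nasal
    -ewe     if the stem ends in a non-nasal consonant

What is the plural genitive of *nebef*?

*nebef* — final sound /f/ (a voiceless consonant) → -um → *nebefum*.
The final consonant of the genitive form *nebefum* is /m/, which is a nasal, so the plural suffix is -i, giving *nebefumi*.

nebefumi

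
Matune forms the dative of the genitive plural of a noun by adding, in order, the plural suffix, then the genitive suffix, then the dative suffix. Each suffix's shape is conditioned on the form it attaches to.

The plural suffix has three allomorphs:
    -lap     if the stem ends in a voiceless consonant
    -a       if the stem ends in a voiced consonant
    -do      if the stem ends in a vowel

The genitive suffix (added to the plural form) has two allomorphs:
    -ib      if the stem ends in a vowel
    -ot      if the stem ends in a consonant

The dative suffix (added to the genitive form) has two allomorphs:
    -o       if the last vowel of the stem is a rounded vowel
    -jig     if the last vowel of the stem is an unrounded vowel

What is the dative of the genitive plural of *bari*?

Since the final sound of *bari* is /i/ (a vowel), it takes -do, giving *barido*.
The plural form *barido*: final sound = /o/, a vowel → -ib → *baridoib*.
The genitive form *baridoib* — last vowel /i/ (an unrounded vowel) → -jig → *baridoibjig*.

baridoibjig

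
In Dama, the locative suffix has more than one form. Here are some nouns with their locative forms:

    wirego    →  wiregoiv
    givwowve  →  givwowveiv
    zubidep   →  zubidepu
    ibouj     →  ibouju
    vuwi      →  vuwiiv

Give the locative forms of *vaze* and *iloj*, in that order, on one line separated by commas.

The pattern is consonant vs. vowel: -u when the stem ends in a consonant (*zubidep*, *ibouj*); -iv when the stem ends in a vowel (*wirego*, *givwowve*, *vuwi*).
Since the final sound of *vaze* is /e/ (a vowel), it takes -iv, giving *vazeiv*.
Since the final sound of *iloj* is /j/ (a consonant), it takes -u, giving *iloju*.

vazeiv, iloju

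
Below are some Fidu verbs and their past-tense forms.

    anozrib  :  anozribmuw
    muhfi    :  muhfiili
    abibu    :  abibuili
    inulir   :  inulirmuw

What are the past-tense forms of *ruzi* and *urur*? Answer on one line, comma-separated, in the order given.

ruziili, ururmuw

Looking at the final sound of each stem: -muw when the stem ends in a consonant (*anozrib*, *inulir*); -ili when the stem ends in a vowel (*muhfi*, *abibu*).
The final sound of *ruzi* is /i/, which is a vowel, so the suffix is -ili, giving *ruziili*.
*urur*: final sound = /r/, a consonant → -muw → *ururmuw*.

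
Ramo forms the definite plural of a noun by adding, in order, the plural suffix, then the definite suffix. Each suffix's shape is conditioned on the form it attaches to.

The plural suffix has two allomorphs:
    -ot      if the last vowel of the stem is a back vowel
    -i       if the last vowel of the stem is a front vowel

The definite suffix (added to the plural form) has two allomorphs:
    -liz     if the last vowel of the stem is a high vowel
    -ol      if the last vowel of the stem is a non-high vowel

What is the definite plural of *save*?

*save* — last vowel /e/ (a front vowel) → -i → *savei*.
Since the last vowel of the plural form *savei* is /i/ (a high vowel), it takes -liz, giving *saveiliz*.

saveiliz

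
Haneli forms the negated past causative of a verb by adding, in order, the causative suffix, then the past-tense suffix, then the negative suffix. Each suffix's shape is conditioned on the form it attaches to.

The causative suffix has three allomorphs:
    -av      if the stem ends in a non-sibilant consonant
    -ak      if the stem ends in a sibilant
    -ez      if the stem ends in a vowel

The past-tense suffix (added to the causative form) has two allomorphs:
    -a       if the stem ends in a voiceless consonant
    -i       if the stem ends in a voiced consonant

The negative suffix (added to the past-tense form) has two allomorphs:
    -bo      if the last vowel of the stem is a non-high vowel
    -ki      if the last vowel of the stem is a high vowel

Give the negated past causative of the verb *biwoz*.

biwozakabo

*biwoz*: final sound = /z/, a sibilant → -ak → *biwozak*.
The causative form *biwozak* — final consonant /k/ (voiceless) → -a → *biwozaka*.
The last vowel of the past-tense form *biwozaka* is /a/, which is a non-high vowel, so the negative suffix is -bo, giving *biwozakabo*.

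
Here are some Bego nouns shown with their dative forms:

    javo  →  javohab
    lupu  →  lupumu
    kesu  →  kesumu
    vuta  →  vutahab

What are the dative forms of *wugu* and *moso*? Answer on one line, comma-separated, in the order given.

The suffix is conditioned by the last vowel: -mu when the last vowel of the stem is a high vowel (*lupu*, *kesu*); -hab when the last vowel of the stem is a non-high vowel (*javo*, *vuta*).
*wugu*: last vowel = /u/, a high vowel → -mu → *wugumu*.
*moso*: last vowel = /o/, a non-high vowel → -hab → *mosohab*.

wugumu, mosohab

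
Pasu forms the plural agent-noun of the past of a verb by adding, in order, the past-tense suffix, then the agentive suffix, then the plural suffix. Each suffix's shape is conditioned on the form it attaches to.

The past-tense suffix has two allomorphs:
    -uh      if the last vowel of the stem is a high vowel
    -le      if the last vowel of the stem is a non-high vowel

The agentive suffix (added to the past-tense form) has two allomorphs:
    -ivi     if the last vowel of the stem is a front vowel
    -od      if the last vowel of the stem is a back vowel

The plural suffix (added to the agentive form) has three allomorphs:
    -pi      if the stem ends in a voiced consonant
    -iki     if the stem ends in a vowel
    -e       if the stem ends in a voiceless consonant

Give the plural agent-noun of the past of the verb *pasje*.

pasjeleiviiki

Since the last vowel of *pasje* is /e/ (a non-high vowel), it takes -le, giving *pasjele*.
Since the last vowel of the past-tense form *pasjele* is /e/ (a front vowel), it takes -ivi, giving *pasjeleivi*.
Since the final sound of the agentive form *pasjeleivi* is /i/ (a vowel), it takes -iki, giving *pasjeleiviiki*.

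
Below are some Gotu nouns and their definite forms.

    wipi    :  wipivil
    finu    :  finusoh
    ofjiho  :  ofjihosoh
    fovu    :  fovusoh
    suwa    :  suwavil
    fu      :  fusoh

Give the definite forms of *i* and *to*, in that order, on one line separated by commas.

ivil, tosoh

The alternation tracks the last vowel of the stem — -soh when the last vowel of the stem is a rounded vowel (*finu*, *ofjiho*, *fovu*, *fu*); -vil when the last vowel of the stem is an unrounded vowel (*wipi*, *suwa*).
*i*: last vowel = /i/, an unrounded vowel → -vil → *ivil*.
The last vowel of *to* is /o/, which is a rounded vowel, so the suffix is -soh, giving *tosoh*.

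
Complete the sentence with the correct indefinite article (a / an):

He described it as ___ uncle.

an

The indefinite article is chosen by the initial *sound* of the following word, not its spelling.
*uncle* begins with the sound /ʌ/ (u pronounced /ʌ/) — a vowel sound.
So the article is *an*: He described it as an uncle.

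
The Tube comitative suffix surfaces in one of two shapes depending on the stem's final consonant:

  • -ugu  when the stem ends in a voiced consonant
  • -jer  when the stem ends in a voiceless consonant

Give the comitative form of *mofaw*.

*mofaw*: final consonant = /w/, voiced → -ugu → *mofawugu*.

mofawugu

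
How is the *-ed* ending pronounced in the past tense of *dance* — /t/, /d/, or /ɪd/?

/t/

The stem *dance* ends in a voiceless consonant other than /t/.
The -ed suffix is realized as /ɪd/ after /t, d/; as /t/ after other voiceless consonants; and as /d/ after other voiced sounds.
So -ed on *dance* is pronounced /t/.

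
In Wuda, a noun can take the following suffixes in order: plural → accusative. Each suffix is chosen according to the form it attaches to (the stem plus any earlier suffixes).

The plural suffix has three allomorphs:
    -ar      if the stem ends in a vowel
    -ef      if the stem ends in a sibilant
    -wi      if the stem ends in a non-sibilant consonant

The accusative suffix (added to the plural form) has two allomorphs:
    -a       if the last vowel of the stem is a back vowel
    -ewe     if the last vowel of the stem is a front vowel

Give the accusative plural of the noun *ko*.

koara

*ko*: final sound = /o/, a vowel → -ar → *koar*.
The last vowel of the plural form *koar* is /a/, which is a back vowel, so the accusative suffix is -a, giving *koara*.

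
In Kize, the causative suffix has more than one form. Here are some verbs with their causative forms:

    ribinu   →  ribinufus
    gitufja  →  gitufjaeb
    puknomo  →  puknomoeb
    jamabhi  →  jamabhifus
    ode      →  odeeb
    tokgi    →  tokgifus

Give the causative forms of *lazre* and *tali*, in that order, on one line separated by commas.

lazreeb, talifus

The pattern is height harmony: -fus when the last vowel of the stem is a high vowel (*ribinu*, *jamabhi*, *tokgi*); -eb when the last vowel of the stem is a non-high vowel (*gitufja*, *puknomo*, *ode*).
*lazre* — last vowel /e/ (a non-high vowel) → -eb → *lazreeb*.
Since the last vowel of *tali* is /i/ (a high vowel), it takes -fus, giving *talifus*.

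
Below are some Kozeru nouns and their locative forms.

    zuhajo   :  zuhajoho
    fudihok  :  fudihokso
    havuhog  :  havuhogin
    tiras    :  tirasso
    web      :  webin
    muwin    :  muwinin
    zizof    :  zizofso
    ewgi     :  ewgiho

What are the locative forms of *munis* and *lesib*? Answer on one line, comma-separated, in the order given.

Looking at the final sound of each stem: -so when the stem ends in a voiceless consonant (*fudihok*, *tiras*, *zizof*); -in when the stem ends in a voiced consonant (*havuhog*, *web*, *muwin*); -ho when the stem ends in a vowel (*zuhajo*, *ewgi*).
Since the final sound of *munis* is /s/ (a voiceless consonant), it takes -so, giving *munisso*.
*lesib* — final sound /b/ (a voiced consonant) → -in → *lesibin*.

munisso, lesibin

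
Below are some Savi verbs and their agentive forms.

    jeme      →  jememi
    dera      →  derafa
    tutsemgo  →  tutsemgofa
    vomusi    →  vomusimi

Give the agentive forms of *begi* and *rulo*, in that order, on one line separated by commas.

begimi, rulofa

The pattern is front/back vowel harmony: -mi when the last vowel of the stem is a front vowel (*jeme*, *vomusi*); -fa when the last vowel of the stem is a back vowel (*dera*, *tutsemgo*).
*begi* — last vowel /i/ (a front vowel) → -mi → *begimi*.
*rulo*: last vowel = /o/, a back vowel → -fa → *rulofa*.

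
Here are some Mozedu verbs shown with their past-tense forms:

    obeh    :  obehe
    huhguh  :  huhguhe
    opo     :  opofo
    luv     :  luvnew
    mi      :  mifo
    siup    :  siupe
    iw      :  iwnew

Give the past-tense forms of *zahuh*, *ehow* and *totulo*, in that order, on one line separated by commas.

zahuhe, ehownew, totulofo

The pattern is voicing of the final sound: -e when the stem ends in a voiceless consonant (*obeh*, *huhguh*, *siup*); -new when the stem ends in a voiced consonant (*luv*, *iw*); -fo when the stem ends in a vowel (*opo*, *mi*).
The final sound of *zahuh* is /h/, which is a voiceless consonant, so the suffix is -e, giving *zahuhe*.
Since the final sound of *ehow* is /w/ (a voiced consonant), it takes -new, giving *ehownew*.
*totulo*: final sound = /o/, a vowel → -fo → *totulofo*.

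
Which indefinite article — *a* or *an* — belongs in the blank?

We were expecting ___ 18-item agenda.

The indefinite article is chosen by the initial *sound* of the following word, not its spelling.
The number *18* is spoken "eighteen", beginning with /ˌeɪˈtiːn/ — a vowel sound.
So the article is *an*: We were expecting an 18-item agenda.

an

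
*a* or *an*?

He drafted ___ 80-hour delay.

The indefinite article is chosen by the initial *sound* of the following word, not its spelling.
The number *80* is spoken "eighty", beginning with /ˈeɪti/ — a vowel sound.
So the article is *an*: He drafted an 80-hour delay.

an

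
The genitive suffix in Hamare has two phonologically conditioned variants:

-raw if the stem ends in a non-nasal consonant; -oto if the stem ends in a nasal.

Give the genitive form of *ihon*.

*ihon*: final consonant = /n/, a nasal → -oto → *ihonoto*.

ihonoto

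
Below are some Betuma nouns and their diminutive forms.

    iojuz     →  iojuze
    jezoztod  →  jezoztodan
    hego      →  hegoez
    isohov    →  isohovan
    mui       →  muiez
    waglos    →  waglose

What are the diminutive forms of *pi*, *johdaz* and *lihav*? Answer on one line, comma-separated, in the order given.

piez, johdaze, lihavan

The pattern is sibilance of the final sound: -e when the stem ends in a sibilant (*iojuz*, *waglos*); -an when the stem ends in a non-sibilant consonant (*jezoztod*, *isohov*); -ez when the stem ends in a vowel (*hego*, *mui*).
Since the final sound of *pi* is /i/ (a vowel), it takes -ez, giving *piez*.
*johdaz*: final sound = /z/, a sibilant → -e → *johdaze*.
Since the final sound of *lihav* is /v/ (a non-sibilant consonant), it takes -an, giving *lihavan*.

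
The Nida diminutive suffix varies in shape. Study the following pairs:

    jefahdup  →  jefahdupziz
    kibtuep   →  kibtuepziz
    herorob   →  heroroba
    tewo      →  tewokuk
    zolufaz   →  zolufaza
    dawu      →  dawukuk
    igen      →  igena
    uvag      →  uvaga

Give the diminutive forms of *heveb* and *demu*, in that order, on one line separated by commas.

The suffix is conditioned by the final sound: -ziz when the stem ends in a voiceless consonant (*jefahdup*, *kibtuep*); -a when the stem ends in a voiced consonant (*herorob*, *zolufaz*, *igen*, *uvag*); -kuk when the stem ends in a vowel (*tewo*, *dawu*).
*heveb*: final sound = /b/, a voiced consonant → -a → *heveba*.
*demu* — final sound /u/ (a vowel) → -kuk → *demukuk*.

heveba, demukuk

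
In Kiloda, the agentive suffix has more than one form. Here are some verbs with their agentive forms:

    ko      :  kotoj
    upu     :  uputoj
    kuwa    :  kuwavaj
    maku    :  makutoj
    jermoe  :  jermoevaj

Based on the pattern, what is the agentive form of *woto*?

wototoj

The alternation tracks the last vowel of the stem — -toj when the last vowel of the stem is a rounded vowel (*ko*, *upu*, *maku*); -vaj when the last vowel of the stem is an unrounded vowel (*kuwa*, *jermoe*).
*woto* — last vowel /o/ (a rounded vowel) → -toj → *wototoj*.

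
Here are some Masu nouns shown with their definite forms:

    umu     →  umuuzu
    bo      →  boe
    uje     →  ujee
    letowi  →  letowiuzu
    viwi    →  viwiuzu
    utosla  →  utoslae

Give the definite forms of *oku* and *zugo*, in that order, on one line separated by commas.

okuuzu, zugoe

The suffix is conditioned by the last vowel: -uzu when the last vowel of the stem is a high vowel (*umu*, *letowi*, *viwi*); -e when the last vowel of the stem is a non-high vowel (*bo*, *uje*, *utosla*).
The last vowel of *oku* is /u/, which is a high vowel, so the suffix is -uzu, giving *okuuzu*.
Since the last vowel of *zugo* is /o/ (a non-high vowel), it takes -e, giving *zugoe*.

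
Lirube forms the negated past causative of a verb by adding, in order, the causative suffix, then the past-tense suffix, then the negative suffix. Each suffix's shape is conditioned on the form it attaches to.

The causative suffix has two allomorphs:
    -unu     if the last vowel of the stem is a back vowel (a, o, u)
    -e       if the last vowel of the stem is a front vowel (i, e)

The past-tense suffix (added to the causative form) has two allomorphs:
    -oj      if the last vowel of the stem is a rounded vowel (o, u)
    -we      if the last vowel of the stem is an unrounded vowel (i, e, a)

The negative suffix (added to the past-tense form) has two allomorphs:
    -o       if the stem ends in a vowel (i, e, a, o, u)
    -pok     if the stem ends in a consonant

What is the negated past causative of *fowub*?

*fowub*: last vowel = /u/, a back vowel → -unu → *fowubunu*.
Since the last vowel of the causative form *fowubunu* is /u/ (a rounded vowel), it takes -oj, giving *fowubunuoj*.
The past-tense form *fowubunuoj*: final sound = /j/, a consonant → -pok → *fowubunuojpok*.

fowubunuojpok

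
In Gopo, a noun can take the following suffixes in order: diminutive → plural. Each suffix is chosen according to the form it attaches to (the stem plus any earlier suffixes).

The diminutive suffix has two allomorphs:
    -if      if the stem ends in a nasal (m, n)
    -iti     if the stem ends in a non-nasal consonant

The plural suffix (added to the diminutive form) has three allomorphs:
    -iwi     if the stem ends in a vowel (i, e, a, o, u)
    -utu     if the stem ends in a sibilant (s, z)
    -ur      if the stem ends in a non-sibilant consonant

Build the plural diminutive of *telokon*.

Since the final consonant of *telokon* is /n/ (a nasal), it takes -if, giving *telokonif*.
The diminutive form *telokonif*: final sound = /f/, a non-sibilant consonant → -ur → *telokonifur*.

telokonifur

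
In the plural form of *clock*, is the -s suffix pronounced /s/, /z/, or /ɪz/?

The stem *clock* ends in a voiceless non-sibilant consonant.
The plural suffix surfaces as /ɪz/ after sibilants, /s/ after other voiceless consonants, and /z/ after other voiced sounds.
So the plural -s on *clock* is pronounced /s/.

/s/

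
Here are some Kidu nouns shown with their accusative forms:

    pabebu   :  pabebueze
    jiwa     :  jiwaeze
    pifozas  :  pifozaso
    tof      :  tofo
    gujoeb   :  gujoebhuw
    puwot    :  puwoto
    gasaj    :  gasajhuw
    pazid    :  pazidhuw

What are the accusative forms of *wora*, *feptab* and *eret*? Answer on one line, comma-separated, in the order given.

The suffix is conditioned by the final sound: -o when the stem ends in a voiceless consonant (*pifozas*, *tof*, *puwot*); -huw when the stem ends in a voiced consonant (*gujoeb*, *gasaj*, *pazid*); -eze when the stem ends in a vowel (*pabebu*, *jiwa*).
*wora* — final sound /a/ (a vowel) → -eze → *woraeze*.
Since the final sound of *feptab* is /b/ (a voiced consonant), it takes -huw, giving *feptabhuw*.
*eret*: final sound = /t/, a voiceless consonant → -o → *ereto*.

woraeze, feptabhuw, ereto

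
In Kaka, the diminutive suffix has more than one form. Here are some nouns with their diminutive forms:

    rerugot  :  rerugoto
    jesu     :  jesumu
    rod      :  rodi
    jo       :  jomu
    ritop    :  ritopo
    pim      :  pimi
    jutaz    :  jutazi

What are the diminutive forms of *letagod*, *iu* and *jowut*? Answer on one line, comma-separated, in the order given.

The suffix is conditioned by the final sound: -o when the stem ends in a voiceless consonant (*rerugot*, *ritop*); -i when the stem ends in a voiced consonant (*rod*, *pim*, *jutaz*); -mu when the stem ends in a vowel (*jesu*, *jo*).
Since the final sound of *letagod* is /d/ (a voiced consonant), it takes -i, giving *letagodi*.
Since the final sound of *iu* is /u/ (a vowel), it takes -mu, giving *iumu*.
*jowut*: final sound = /t/, a voiceless consonant → -o → *jowuto*.

letagodi, iumu, jowuto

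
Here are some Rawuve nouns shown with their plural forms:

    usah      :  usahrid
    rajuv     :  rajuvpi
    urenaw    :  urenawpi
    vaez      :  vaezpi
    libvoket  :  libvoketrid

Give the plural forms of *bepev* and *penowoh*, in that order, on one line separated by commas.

bepevpi, penowohrid

The alternation tracks the final consonant of the stem — -rid when the stem ends in a voiceless consonant (*usah*, *libvoket*); -pi when the stem ends in a voiced consonant (*rajuv*, *urenaw*, *vaez*).
*bepev*: final consonant = /v/, voiced → -pi → *bepevpi*.
The final consonant of *penowoh* is /h/, which is voiceless, so the suffix is -rid, giving *penowohrid*.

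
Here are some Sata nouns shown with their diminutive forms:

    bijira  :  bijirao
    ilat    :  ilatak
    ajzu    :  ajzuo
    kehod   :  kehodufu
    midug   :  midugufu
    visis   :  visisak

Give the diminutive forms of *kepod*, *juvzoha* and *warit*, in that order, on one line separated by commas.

The suffix is conditioned by the final sound: -ak when the stem ends in a voiceless consonant (*ilat*, *visis*); -ufu when the stem ends in a voiced consonant (*kehod*, *midug*); -o when the stem ends in a vowel (*bijira*, *ajzu*).
*kepod* — final sound /d/ (a voiced consonant) → -ufu → *kepodufu*.
*juvzoha*: final sound = /a/, a vowel → -o → *juvzohao*.
The final sound of *warit* is /t/, which is a voiceless consonant, so the suffix is -ak, giving *waritak*.

kepodufu, juvzohao, waritak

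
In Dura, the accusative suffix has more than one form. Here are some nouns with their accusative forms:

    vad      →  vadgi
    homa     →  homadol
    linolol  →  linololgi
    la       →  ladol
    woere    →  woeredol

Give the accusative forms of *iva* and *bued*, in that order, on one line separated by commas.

Looking at the final sound of each stem: -gi when the stem ends in a consonant (*vad*, *linolol*); -dol when the stem ends in a vowel (*homa*, *la*, *woere*).
Since the final sound of *iva* is /a/ (a vowel), it takes -dol, giving *ivadol*.
*bued*: final sound = /d/, a consonant → -gi → *buedgi*.

ivadol, buedgi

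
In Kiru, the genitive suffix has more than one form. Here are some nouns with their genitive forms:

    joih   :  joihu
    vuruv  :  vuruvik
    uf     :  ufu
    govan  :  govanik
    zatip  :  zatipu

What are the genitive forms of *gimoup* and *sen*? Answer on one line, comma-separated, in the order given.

gimoupu, senik

Looking at the final consonant of each stem: -u when the stem ends in a voiceless consonant (*joih*, *uf*, *zatip*); -ik when the stem ends in a voiced consonant (*vuruv*, *govan*).
Since the final consonant of *gimoup* is /p/ (voiceless), it takes -u, giving *gimoupu*.
The final consonant of *sen* is /n/, which is voiced, so the suffix is -ik, giving *senik*.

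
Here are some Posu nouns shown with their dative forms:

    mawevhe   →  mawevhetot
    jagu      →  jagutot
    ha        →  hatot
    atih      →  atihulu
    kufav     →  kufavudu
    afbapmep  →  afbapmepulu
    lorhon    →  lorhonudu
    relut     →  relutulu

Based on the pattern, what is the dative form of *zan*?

zanudu

Looking at the final sound of each stem: -ulu when the stem ends in a voiceless consonant (*atih*, *afbapmep*, *relut*); -udu when the stem ends in a voiced consonant (*kufav*, *lorhon*); -tot when the stem ends in a vowel (*mawevhe*, *jagu*, *ha*).
*zan* — final sound /n/ (a voiced consonant) → -udu → *zanudu*.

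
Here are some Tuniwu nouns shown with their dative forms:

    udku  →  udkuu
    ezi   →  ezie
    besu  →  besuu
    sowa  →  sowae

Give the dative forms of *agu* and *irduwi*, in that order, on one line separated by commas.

Looking at the last vowel of each stem: -u when the last vowel of the stem is a rounded vowel (*udku*, *besu*); -e when the last vowel of the stem is an unrounded vowel (*ezi*, *sowa*).
*agu*: last vowel = /u/, a rounded vowel → -u → *aguu*.
The last vowel of *irduwi* is /i/, which is an unrounded vowel, so the suffix is -e, giving *irduwie*.

aguu, irduwie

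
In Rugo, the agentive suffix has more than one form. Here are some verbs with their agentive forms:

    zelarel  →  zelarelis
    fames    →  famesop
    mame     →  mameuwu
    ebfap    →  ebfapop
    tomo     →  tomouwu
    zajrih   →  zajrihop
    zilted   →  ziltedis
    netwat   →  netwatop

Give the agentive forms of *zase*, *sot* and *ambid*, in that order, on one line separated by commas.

The alternation tracks the final sound of the stem — -op when the stem ends in a voiceless consonant (*fames*, *ebfap*, *zajrih*, *netwat*); -is when the stem ends in a voiced consonant (*zelarel*, *zilted*); -uwu when the stem ends in a vowel (*mame*, *tomo*).
The final sound of *zase* is /e/, which is a vowel, so the suffix is -uwu, giving *zaseuwu*.
Since the final sound of *sot* is /t/ (a voiceless consonant), it takes -op, giving *sotop*.
Since the final sound of *ambid* is /d/ (a voiced consonant), it takes -is, giving *ambidis*.

zaseuwu, sotop, ambidis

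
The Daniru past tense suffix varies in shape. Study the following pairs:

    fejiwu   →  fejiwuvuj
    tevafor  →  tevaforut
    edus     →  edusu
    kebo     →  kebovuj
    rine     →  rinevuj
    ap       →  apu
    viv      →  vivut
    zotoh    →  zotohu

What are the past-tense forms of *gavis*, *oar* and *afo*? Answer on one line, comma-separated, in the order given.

gavisu, oarut, afovuj

The pattern is voicing of the final sound: -u when the stem ends in a voiceless consonant (*edus*, *ap*, *zotoh*); -ut when the stem ends in a voiced consonant (*tevafor*, *viv*); -vuj when the stem ends in a vowel (*fejiwu*, *kebo*, *rine*).
Since the final sound of *gavis* is /s/ (a voiceless consonant), it takes -u, giving *gavisu*.
The final sound of *oar* is /r/, which is a voiced consonant, so the suffix is -ut, giving *oarut*.
*afo*: final sound = /o/, a vowel → -vuj → *afovuj*.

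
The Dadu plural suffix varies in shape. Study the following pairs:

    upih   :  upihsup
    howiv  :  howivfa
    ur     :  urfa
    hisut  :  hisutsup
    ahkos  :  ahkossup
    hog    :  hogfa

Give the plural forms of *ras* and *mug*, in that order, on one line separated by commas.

rassup, mugfa

The suffix is conditioned by the final consonant: -sup when the stem ends in a voiceless consonant (*upih*, *hisut*, *ahkos*); -fa when the stem ends in a voiced consonant (*howiv*, *ur*, *hog*).
The final consonant of *ras* is /s/, which is voiceless, so the suffix is -sup, giving *rassup*.
Since the final consonant of *mug* is /g/ (voiced), it takes -fa, giving *mugfa*.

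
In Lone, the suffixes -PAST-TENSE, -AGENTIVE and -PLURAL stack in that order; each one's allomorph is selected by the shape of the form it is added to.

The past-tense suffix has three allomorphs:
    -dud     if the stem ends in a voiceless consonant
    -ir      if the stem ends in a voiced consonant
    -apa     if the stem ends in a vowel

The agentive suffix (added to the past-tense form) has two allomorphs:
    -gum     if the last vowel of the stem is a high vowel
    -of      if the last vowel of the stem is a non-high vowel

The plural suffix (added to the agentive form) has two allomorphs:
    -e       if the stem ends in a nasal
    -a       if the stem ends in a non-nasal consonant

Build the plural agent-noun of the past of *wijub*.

*wijub*: final sound = /b/, a voiced consonant → -ir → *wijubir*.
The past-tense form *wijubir*: last vowel = /i/, a high vowel → -gum → *wijubirgum*.
Since the final consonant of the agentive form *wijubirgum* is /m/ (a nasal), it takes -e, giving *wijubirgume*.

wijubirgume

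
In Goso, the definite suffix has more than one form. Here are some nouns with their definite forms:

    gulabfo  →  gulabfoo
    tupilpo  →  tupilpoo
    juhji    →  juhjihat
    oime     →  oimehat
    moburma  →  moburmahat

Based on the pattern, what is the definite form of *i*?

The suffix is conditioned by the last vowel: -o when the last vowel of the stem is a rounded vowel (*gulabfo*, *tupilpo*); -hat when the last vowel of the stem is an unrounded vowel (*juhji*, *oime*, *moburma*).
The last vowel of *i* is /i/, which is an unrounded vowel, so the suffix is -hat, giving *ihat*.

ihat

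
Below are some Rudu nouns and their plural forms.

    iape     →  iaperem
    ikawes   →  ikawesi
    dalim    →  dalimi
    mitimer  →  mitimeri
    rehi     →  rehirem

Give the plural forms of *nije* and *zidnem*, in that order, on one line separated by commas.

The suffix is conditioned by the final sound: -i when the stem ends in a consonant (*ikawes*, *dalim*, *mitimer*); -rem when the stem ends in a vowel (*iape*, *rehi*).
*nije*: final sound = /e/, a vowel → -rem → *nijerem*.
*zidnem* — final sound /m/ (a consonant) → -i → *zidnemi*.

nijerem, zidnemi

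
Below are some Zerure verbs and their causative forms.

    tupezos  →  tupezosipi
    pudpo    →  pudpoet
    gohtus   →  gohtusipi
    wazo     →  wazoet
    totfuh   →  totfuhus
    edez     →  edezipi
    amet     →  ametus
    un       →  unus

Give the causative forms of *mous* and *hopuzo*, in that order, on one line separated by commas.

The suffix is conditioned by the final sound: -ipi when the stem ends in a sibilant (*tupezos*, *gohtus*, *edez*); -us when the stem ends in a non-sibilant consonant (*totfuh*, *amet*, *un*); -et when the stem ends in a vowel (*pudpo*, *wazo*).
Since the final sound of *mous* is /s/ (a sibilant), it takes -ipi, giving *mousipi*.
*hopuzo* — final sound /o/ (a vowel) → -et → *hopuzoet*.

mousipi, hopuzoet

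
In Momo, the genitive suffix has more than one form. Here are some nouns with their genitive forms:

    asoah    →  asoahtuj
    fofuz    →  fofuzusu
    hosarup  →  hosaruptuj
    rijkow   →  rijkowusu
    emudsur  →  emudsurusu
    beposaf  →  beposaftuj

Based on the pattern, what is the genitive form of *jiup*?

The suffix is conditioned by the final consonant: -tuj when the stem ends in a voiceless consonant (*asoah*, *hosarup*, *beposaf*); -usu when the stem ends in a voiced consonant (*fofuz*, *rijkow*, *emudsur*).
*jiup* — final consonant /p/ (voiceless) → -tuj → *jiuptuj*.

jiuptuj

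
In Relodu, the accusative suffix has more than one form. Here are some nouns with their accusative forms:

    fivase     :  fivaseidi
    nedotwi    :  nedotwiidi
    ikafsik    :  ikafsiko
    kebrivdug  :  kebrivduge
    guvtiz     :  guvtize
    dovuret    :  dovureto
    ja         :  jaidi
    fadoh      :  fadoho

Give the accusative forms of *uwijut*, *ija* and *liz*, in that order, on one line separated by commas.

Looking at the final sound of each stem: -o when the stem ends in a voiceless consonant (*ikafsik*, *dovuret*, *fadoh*); -e when the stem ends in a voiced consonant (*kebrivdug*, *guvtiz*); -idi when the stem ends in a vowel (*fivase*, *nedotwi*, *ja*).
*uwijut*: final sound = /t/, a voiceless consonant → -o → *uwijuto*.
*ija*: final sound = /a/, a vowel → -idi → *ijaidi*.
The final sound of *liz* is /z/, which is a voiced consonant, so the suffix is -e, giving *lize*.

uwijuto, ijaidi, lize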